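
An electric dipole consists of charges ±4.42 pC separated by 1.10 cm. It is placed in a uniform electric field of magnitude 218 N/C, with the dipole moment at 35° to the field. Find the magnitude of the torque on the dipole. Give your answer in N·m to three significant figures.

τ ≈ 6.08×10⁻¹² N·m

Dipole moment p = qd = (4.42×10⁻¹² C)(0.0110 m) = 4.862×10⁻¹⁴ C·m.
Torque on an electric dipole: τ = pE sinθ.
τ = (4.862×10⁻¹⁴)(218)·sin35° = 6.079×10⁻¹² N·m.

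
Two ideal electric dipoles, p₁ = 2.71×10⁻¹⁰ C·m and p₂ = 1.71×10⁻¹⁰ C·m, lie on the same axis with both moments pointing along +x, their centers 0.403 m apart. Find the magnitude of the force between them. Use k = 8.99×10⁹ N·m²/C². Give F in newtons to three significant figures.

F ≈ 9.48×10⁻⁸ N

On-axis field of dipole 1 at distance r: E = 2kp₁/r³. Force on dipole 2 is F = p₂·dE/dr (gradient along axis).
dE/dr = −6kp₁/r⁴, so |F| = 6kp₁p₂/r⁴ (attractive for aligned moments).
F = 6(8.99×10⁹)(2.71×10⁻¹⁰)(1.71×10⁻¹⁰)/(0.403)⁴ = 9.477×10⁻⁸ N.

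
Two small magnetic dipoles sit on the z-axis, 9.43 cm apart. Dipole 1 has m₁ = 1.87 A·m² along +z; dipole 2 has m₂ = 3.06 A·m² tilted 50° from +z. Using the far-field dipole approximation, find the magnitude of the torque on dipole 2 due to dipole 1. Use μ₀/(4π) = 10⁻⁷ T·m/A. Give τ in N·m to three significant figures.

τ ≈ 0.00105 N·m

Dipole B is on the axis of dipole A, so B₁ there is axial: B₁ = (μ₀/4π)·2m₁/r³ along +z.
B₁ = 2(10⁻⁷)(1.87)/(0.0943)³ = 4.460×10⁻⁴ T.
τ = m₂ B₁ sinθ.
τ = (3.06)(4.460×10⁻⁴)·sin50° = 0.001045 N·m.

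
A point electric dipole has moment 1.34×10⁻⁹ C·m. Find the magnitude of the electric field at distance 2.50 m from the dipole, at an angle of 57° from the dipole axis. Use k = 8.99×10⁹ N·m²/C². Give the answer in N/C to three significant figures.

At angle θ the dipole field magnitude is E = (kp/r³)·√(1 + 3cos²θ).
kp/r³ = (8.99×10⁹)(1.34×10⁻⁹) / (2.50)³ = 0.7710 N/C.
√(1 + 3cos²57°) = √(1 + 3·0.2966) = √1.8899 ≈ 1.3747.
E ≈ 0.7710 × 1.375 = 1.060 N/C.

E ≈ 1.06 N/C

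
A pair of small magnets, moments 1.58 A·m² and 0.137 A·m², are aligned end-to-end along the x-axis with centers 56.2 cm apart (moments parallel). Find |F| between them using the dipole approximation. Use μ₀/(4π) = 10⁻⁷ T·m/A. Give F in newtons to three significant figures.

F ≈ 1.30×10⁻⁶ N

On-axis B of dipole 1: B = (μ₀/4π)·2m₁/r³. Force on dipole 2: F = m₂·dB/dr.
dB/dr = −(μ₀/4π)·6m₁/r⁴, so |F| = (μ₀/4π)·6m₁m₂/r⁴.
F = 6(10⁻⁷)(1.58)(0.137)/(0.562)⁴ = 1.302×10⁻⁶ N.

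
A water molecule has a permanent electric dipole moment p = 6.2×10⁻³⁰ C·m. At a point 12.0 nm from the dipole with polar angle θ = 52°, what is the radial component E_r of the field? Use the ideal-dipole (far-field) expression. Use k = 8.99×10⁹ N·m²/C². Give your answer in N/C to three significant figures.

E_r ≈ 3.97×10⁴ N/C

For a dipole, E_r = (2kp cosθ)/r³.
kp/r³ = (8.99×10⁹)(6.20×10⁻³⁰)/(1.20×10⁻⁸)³ = 3.226×10⁴ N/C.
E_r = 2·3.226×10⁴·cos52° = 3.972×10⁴ N/C.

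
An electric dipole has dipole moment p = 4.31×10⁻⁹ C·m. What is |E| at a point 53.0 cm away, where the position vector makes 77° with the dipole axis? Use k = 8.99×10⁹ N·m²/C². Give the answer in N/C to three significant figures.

E ≈ 279 N/C

At angle θ the dipole field magnitude is E = (kp/r³)·√(1 + 3cos²θ).
kp/r³ = (8.99×10⁹)(4.31×10⁻⁹) / (0.530)³ = 260.3 N/C.
√(1 + 3cos²77°) = √(1 + 3·0.0506) = √1.1518 ≈ 1.0732.
E ≈ 260.3 × 1.073 = 279.3 N/C.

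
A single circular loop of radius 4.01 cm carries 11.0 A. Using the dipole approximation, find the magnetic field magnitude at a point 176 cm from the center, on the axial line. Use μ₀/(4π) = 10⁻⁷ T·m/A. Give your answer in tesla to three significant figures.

B ≈ 2.04×10⁻⁹ T

Magnetic moment m = IA = Iπa² = (11.0)·π·(0.0401)² = 0.05557 A·m².
On axis B = (μ₀/4π)·2m/r³.
B = 2·(10⁻⁷)·(0.05557) / (1.76)³ = 2.039×10⁻⁹ T.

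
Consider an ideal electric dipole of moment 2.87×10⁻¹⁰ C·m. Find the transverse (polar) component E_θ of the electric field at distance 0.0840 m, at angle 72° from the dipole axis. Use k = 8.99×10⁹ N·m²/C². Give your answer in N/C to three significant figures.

E_θ ≈ 4140 N/C

For a dipole, E_θ = (kp sinθ)/r³.
kp/r³ = (8.99×10⁹)(2.87×10⁻¹⁰)/(0.0840)³ = 4353 N/C.
E_θ = 4353·sin72° = 4140 N/C.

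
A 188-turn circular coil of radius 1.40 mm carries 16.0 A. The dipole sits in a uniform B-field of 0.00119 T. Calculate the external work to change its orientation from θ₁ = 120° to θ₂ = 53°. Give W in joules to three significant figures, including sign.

m = NIA = NIπa² = 188·(16.0)·π·(0.00140)² = 0.01852 A·m².
W_ext = ΔU = −mB cosθ₂ + mB cosθ₁ = mB(cosθ₁ − cosθ₂).
W = (0.01852)(0.00119)·(cos120° − cos53°) = (2.204×10⁻⁵)·(-1.1018) = -2.428×10⁻⁵ J.

W ≈ -2.43×10⁻⁵ J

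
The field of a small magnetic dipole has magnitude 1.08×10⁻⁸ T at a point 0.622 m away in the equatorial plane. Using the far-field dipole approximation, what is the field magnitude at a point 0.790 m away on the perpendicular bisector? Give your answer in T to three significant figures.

B ≈ 5.27×10⁻⁹ T

Dipole fields scale as 1/r³ in the far field; the geometry is the same at both points.
B₂ = B₁ · (r₁/r₂)³ = 1.08×10⁻⁸ · (0.622/0.790)³.
(r₁/r₂)³ = (0.7873)³ = 0.4881.
B₂ ≈ 5.271×10⁻⁹ T.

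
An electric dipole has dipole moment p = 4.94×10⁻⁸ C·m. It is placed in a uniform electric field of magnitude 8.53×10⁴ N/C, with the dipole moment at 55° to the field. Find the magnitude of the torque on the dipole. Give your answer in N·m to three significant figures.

Torque on an electric dipole: τ = pE sinθ.
τ = (4.94×10⁻⁸)(8.53×10⁴)·sin55° = 0.003452 N·m.

τ ≈ 0.00345 N·m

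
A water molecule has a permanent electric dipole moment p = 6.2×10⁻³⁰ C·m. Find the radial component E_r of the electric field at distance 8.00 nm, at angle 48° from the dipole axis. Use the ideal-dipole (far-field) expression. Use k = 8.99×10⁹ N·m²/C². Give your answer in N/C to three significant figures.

For a dipole, E_r = (2kp cosθ)/r³.
kp/r³ = (8.99×10⁹)(6.20×10⁻³⁰)/(8.00×10⁻⁹)³ = 1.089×10⁵ N/C.
E_r = 2·1.089×10⁵·cos48° = 1.457×10⁵ N/C.

E_r ≈ 1.46×10⁵ N/C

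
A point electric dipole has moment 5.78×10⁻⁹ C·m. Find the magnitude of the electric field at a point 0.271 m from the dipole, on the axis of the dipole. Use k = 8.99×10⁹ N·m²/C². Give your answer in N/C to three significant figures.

E ≈ 5220 N/C

On the dipole axis E = 2kp/r³.
E = 2·(8.99×10⁹)(5.78×10⁻⁹) / (0.271)³ = 5222 N/C.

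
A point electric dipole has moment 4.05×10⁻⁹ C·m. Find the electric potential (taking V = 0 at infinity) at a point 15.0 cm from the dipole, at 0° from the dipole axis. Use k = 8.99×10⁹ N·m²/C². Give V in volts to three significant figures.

V ≈ 1620 V

The dipole potential is V = kp cosθ / r².
V = (8.99×10⁹)(4.05×10⁻⁹)·cos0° / (0.150)² = 1618 V.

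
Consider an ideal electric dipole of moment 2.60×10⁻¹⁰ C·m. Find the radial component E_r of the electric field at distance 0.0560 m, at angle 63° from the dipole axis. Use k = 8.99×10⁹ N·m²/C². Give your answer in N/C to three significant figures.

For a dipole, E_r = (2kp cosθ)/r³.
kp/r³ = (8.99×10⁹)(2.60×10⁻¹⁰)/(0.0560)³ = 1.331×10⁴ N/C.
E_r = 2·1.331×10⁴·cos63° = 1.208×10⁴ N/C.

E_r ≈ 1.21×10⁴ N/C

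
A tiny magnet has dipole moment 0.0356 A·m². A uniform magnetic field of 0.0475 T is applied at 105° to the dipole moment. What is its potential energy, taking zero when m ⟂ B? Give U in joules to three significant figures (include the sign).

U = −m·B = −mB cosθ.
U = −(0.0356)(0.0475)·cos105° = 4.377×10⁻⁴ J.

U ≈ 4.38×10⁻⁴ J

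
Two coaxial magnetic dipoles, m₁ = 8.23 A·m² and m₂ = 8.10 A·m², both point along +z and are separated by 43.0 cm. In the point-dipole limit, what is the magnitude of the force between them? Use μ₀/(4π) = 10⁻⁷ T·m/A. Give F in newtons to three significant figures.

On-axis B of dipole 1: B = (μ₀/4π)·2m₁/r³. Force on dipole 2: F = m₂·dB/dr.
dB/dr = −(μ₀/4π)·6m₁/r⁴, so |F| = (μ₀/4π)·6m₁m₂/r⁴.
F = 6(10⁻⁷)(8.23)(8.10)/(0.430)⁴ = 0.001170 N.

F ≈ 0.00117 N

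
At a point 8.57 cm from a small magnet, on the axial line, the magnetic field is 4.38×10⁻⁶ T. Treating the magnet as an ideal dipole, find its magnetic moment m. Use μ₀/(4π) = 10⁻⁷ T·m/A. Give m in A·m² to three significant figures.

m ≈ 0.0138 A·m²

On axis B = (μ₀/4π)·2m/r³, so m = Br³·4π/(μ₀·2).
m = (4.38×10⁻⁶)·(0.0857)³ / (2·10⁻⁷) = 0.01378 A·m².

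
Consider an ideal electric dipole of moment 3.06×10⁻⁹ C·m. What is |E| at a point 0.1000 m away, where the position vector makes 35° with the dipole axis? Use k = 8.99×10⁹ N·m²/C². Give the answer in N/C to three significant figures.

E ≈ 4.78×10⁴ N/C

At angle θ the dipole field magnitude is E = (kp/r³)·√(1 + 3cos²θ).
kp/r³ = (8.99×10⁹)(3.06×10⁻⁹) / (0.100)³ = 2.751×10⁴ N/C.
√(1 + 3cos²35°) = √(1 + 3·0.6710) = √3.0130 ≈ 1.7358.
E ≈ 2.751×10⁴ × 1.736 = 4.775×10⁴ N/C.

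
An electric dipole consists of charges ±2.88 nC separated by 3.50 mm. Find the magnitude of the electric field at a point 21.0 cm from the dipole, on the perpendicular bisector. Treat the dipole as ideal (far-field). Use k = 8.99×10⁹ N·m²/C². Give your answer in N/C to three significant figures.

E ≈ 9.79 N/C

Dipole moment p = qd = (2.88×10⁻⁹ C)(0.00350 m) = 1.008×10⁻¹¹ C·m.
On the perpendicular bisector E = kp/r³ (half the axial value at the same distance).
E = (8.99×10⁹)(1.008×10⁻¹¹) / (0.210)³ = 9.785 N/C.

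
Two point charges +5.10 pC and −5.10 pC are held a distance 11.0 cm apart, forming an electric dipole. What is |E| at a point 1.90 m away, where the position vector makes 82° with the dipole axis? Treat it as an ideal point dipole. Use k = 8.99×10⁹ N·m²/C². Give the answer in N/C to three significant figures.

Dipole moment p = qd = (5.10×10⁻¹² C)(0.110 m) = 5.61×10⁻¹³ C·m.
At angle θ the dipole field magnitude is E = (kp/r³)·√(1 + 3cos²θ).
kp/r³ = (8.99×10⁹)(5.61×10⁻¹³) / (1.90)³ = 7.353×10⁻⁴ N/C.
√(1 + 3cos²82°) = √(1 + 3·0.0194) = √1.0581 ≈ 1.0286.
E ≈ 7.353×10⁻⁴ × 1.029 = 7.564×10⁻⁴ N/C.

E ≈ 7.56×10⁻⁴ N/C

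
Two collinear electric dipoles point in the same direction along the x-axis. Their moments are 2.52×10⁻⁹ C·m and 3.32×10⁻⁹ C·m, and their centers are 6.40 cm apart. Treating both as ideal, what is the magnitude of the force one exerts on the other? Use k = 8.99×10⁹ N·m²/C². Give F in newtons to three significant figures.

On-axis field of dipole 1 at distance r: E = 2kp₁/r³. Force on dipole 2 is F = p₂·dE/dr (gradient along axis).
dE/dr = −6kp₁/r⁴, so |F| = 6kp₁p₂/r⁴ (attractive for aligned moments).
F = 6(8.99×10⁹)(2.52×10⁻⁹)(3.32×10⁻⁹)/(0.0640)⁴ = 0.02690 N.

F ≈ 0.0269 N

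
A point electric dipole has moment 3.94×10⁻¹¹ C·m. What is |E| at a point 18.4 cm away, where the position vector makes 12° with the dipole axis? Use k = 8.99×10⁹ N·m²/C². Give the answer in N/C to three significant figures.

E ≈ 112 N/C

At angle θ the dipole field magnitude is E = (kp/r³)·√(1 + 3cos²θ).
kp/r³ = (8.99×10⁹)(3.94×10⁻¹¹) / (0.184)³ = 56.86 N/C.
√(1 + 3cos²12°) = √(1 + 3·0.9568) = √3.8703 ≈ 1.9673.
E ≈ 56.86 × 1.967 = 111.9 N/C.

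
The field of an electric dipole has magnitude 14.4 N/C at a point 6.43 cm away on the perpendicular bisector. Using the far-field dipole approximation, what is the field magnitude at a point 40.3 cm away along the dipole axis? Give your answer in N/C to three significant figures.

E ≈ 0.117 N/C

Dipole fields scale as 1/r³ in the far field.
The axial field is twice the equatorial field at the same r, so the geometry factor is 2/1.
E₂ = E₁ · (2/1) · (r₁/r₂)³ = 14.4 · 2 · (6.43/40.3)³.
(r₁/r₂)³ = (0.1596)³ = 0.004062.
E₂ ≈ 0.1170 N/C.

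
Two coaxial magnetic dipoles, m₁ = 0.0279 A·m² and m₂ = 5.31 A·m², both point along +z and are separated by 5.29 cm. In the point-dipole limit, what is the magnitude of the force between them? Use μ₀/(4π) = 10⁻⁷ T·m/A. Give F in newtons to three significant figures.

F ≈ 0.0114 N

On-axis B of dipole 1: B = (μ₀/4π)·2m₁/r³. Force on dipole 2: F = m₂·dB/dr.
dB/dr = −(μ₀/4π)·6m₁/r⁴, so |F| = (μ₀/4π)·6m₁m₂/r⁴.
F = 6(10⁻⁷)(0.0279)(5.31)/(0.0529)⁴ = 0.01135 N.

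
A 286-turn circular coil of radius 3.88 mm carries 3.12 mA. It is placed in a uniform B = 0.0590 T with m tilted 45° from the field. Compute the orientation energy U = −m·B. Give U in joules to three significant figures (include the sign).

U ≈ -1.76×10⁻⁶ J

m = NIA = NIπa² = 286·(0.00312)·π·(0.00388)² = 4.22×10⁻⁵ A·m².
U = −m·B = −mB cosθ.
U = −(4.22×10⁻⁵)(0.0590)·cos45° = -1.761×10⁻⁶ J.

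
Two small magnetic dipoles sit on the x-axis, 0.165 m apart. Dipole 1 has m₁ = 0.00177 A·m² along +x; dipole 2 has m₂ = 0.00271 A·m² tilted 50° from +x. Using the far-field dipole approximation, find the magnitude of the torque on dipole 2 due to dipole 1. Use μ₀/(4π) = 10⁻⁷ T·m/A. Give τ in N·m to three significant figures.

Dipole B is on the axis of dipole A, so B₁ there is axial: B₁ = (μ₀/4π)·2m₁/r³ along +x.
B₁ = 2(10⁻⁷)(0.00177)/(0.165)³ = 7.880×10⁻⁸ T.
τ = m₂ B₁ sinθ.
τ = (0.00271)(7.880×10⁻⁸)·sin50° = 1.636×10⁻¹⁰ N·m.

τ ≈ 1.64×10⁻¹⁰ N·m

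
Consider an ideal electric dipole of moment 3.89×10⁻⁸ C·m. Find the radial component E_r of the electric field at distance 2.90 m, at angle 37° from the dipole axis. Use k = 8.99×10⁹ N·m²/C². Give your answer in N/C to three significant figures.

For a dipole, E_r = (2kp cosθ)/r³.
kp/r³ = (8.99×10⁹)(3.89×10⁻⁸)/(2.90)³ = 14.34 N/C.
E_r = 2·14.34·cos37° = 22.90 N/C.

E_r ≈ 22.9 N/C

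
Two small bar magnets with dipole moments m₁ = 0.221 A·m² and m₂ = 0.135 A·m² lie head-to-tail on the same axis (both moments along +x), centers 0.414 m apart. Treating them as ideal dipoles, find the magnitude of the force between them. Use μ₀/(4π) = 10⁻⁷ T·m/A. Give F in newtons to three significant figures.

F ≈ 6.09×10⁻⁷ N

On-axis B of dipole 1: B = (μ₀/4π)·2m₁/r³. Force on dipole 2: F = m₂·dB/dr.
dB/dr = −(μ₀/4π)·6m₁/r⁴, so |F| = (μ₀/4π)·6m₁m₂/r⁴.
F = 6(10⁻⁷)(0.221)(0.135)/(0.414)⁴ = 6.094×10⁻⁷ N.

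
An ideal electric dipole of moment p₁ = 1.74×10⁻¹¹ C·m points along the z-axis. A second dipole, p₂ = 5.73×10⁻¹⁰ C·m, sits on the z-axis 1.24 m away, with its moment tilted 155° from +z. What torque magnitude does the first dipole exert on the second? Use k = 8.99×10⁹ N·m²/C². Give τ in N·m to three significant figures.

The second dipole sits on the axis of the first, so the field there is axial: E₁ = 2kp₁/r³ along +z.
E₁ = 2(8.99×10⁹)(1.74×10⁻¹¹)/(1.24)³ = 0.1641 N/C.
Torque on the second dipole: τ = p₂ E₁ sinθ.
τ = (5.73×10⁻¹⁰)(0.1641)·sin155° = 3.974×10⁻¹¹ N·m.

τ ≈ 3.97×10⁻¹¹ N·m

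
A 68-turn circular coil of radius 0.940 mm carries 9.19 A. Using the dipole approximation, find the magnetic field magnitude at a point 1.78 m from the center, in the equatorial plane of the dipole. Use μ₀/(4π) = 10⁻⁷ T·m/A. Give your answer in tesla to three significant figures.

B ≈ 3.08×10⁻¹¹ T

m = NIA = NIπa² = 68·(9.19)·π·(9.40×10⁻⁴)² = 0.001735 A·m².
In the equatorial plane B = (μ₀/4π)·m/r³ (half the axial value).
B = (10⁻⁷)·(0.001735) / (1.78)³ = 3.076×10⁻¹¹ T.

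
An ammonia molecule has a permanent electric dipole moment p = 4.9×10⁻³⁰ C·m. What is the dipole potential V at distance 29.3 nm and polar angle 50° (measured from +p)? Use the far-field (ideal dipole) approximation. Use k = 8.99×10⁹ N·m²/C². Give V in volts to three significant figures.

The dipole potential is V = kp cosθ / r².
V = (8.99×10⁹)(4.90×10⁻³⁰)·cos50° / (2.93×10⁻⁸)² = 3.298×10⁻⁵ V.

V ≈ 3.30×10⁻⁵ V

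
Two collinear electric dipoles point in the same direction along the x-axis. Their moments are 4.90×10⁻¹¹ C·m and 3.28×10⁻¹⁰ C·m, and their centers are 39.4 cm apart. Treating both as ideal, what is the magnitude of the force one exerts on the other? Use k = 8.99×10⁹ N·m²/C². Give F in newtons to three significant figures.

F ≈ 3.60×10⁻⁸ N

On-axis field of dipole 1 at distance r: E = 2kp₁/r³. Force on dipole 2 is F = p₂·dE/dr (gradient along axis).
dE/dr = −6kp₁/r⁴, so |F| = 6kp₁p₂/r⁴ (attractive for aligned moments).
F = 6(8.99×10⁹)(4.90×10⁻¹¹)(3.28×10⁻¹⁰)/(0.394)⁴ = 3.597×10⁻⁸ N.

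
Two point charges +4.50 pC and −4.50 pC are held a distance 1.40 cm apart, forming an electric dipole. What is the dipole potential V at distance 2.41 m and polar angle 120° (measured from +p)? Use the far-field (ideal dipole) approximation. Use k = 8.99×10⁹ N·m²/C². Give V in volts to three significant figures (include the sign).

Dipole moment p = qd = (4.50×10⁻¹² C)(0.0140 m) = 6.30×10⁻¹⁴ C·m.
The dipole potential is V = kp cosθ / r².
V = (8.99×10⁹)(6.30×10⁻¹⁴)·cos120° / (2.41)² = -4.876×10⁻⁵ V.

V ≈ -4.88×10⁻⁵ V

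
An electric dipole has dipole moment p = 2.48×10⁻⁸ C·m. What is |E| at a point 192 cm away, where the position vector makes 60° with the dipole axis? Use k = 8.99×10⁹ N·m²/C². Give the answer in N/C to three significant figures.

E ≈ 41.7 N/C

At angle θ the dipole field magnitude is E = (kp/r³)·√(1 + 3cos²θ).
kp/r³ = (8.99×10⁹)(2.48×10⁻⁸) / (1.92)³ = 31.50 N/C.
√(1 + 3cos²60°) = √(1 + 3·0.2500) = √1.7500 ≈ 1.3229.
E ≈ 31.50 × 1.323 = 41.67 N/C.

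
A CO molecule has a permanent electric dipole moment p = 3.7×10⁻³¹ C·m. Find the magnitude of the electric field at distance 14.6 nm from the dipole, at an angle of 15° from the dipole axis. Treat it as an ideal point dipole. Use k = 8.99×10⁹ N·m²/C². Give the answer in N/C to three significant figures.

E ≈ 2080 N/C

At angle θ the dipole field magnitude is E = (kp/r³)·√(1 + 3cos²θ).
kp/r³ = (8.99×10⁹)(3.70×10⁻³¹) / (1.46×10⁻⁸)³ = 1069 N/C.
√(1 + 3cos²15°) = √(1 + 3·0.9330) = √3.7990 ≈ 1.9491.
E ≈ 1069 × 1.949 = 2083 N/C.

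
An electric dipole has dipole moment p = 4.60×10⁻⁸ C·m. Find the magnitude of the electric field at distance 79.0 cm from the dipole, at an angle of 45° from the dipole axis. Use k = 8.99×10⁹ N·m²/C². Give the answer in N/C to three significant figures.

At angle θ the dipole field magnitude is E = (kp/r³)·√(1 + 3cos²θ).
kp/r³ = (8.99×10⁹)(4.60×10⁻⁸) / (0.790)³ = 838.8 N/C.
√(1 + 3cos²45°) = √(1 + 3·0.5000) = √2.5000 ≈ 1.5811.
E ≈ 838.8 × 1.581 = 1326 N/C.

E ≈ 1330 N/C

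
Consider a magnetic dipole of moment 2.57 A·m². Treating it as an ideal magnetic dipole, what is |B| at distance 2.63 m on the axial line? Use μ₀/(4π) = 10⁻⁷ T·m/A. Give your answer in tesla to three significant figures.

On axis B = (μ₀/4π)·2m/r³.
B = 2·(10⁻⁷)·(2.57) / (2.63)³ = 2.826×10⁻⁸ T.

B ≈ 2.83×10⁻⁸ T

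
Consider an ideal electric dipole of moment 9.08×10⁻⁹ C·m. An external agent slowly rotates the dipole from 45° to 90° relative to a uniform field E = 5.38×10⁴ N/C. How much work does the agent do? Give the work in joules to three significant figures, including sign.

W_ext = ΔU = U(θ₂) − U(θ₁) = −pE cosθ₂ − (−pE cosθ₁) = pE(cosθ₁ − cosθ₂).
W = (9.08×10⁻⁹)(5.38×10⁴)·(cos45° − cos90°) = (4.885×10⁻⁴)·(+0.7071) = 3.454×10⁻⁴ J.

W ≈ 3.45×10⁻⁴ J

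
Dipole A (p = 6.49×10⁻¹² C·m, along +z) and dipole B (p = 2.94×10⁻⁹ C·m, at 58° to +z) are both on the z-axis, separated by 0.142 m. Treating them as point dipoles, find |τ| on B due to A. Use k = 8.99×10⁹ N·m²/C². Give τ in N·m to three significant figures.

The second dipole sits on the axis of the first, so the field there is axial: E₁ = 2kp₁/r³ along +z.
E₁ = 2(8.99×10⁹)(6.49×10⁻¹²)/(0.142)³ = 40.75 N/C.
Torque on the second dipole: τ = p₂ E₁ sinθ.
τ = (2.94×10⁻⁹)(40.75)·sin58° = 1.016×10⁻⁷ N·m.

τ ≈ 1.02×10⁻⁷ N·m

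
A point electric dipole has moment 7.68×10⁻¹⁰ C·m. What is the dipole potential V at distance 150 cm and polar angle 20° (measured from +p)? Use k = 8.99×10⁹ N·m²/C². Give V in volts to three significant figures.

V ≈ 2.88 V

The dipole potential is V = kp cosθ / r².
V = (8.99×10⁹)(7.68×10⁻¹⁰)·cos20° / (1.50)² = 2.884 V.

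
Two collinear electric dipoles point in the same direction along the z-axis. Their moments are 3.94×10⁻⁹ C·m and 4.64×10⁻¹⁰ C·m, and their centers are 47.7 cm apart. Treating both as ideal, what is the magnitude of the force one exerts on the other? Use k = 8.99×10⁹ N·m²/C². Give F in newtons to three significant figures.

F ≈ 1.90×10⁻⁶ N

On-axis field of dipole 1 at distance r: E = 2kp₁/r³. Force on dipole 2 is F = p₂·dE/dr (gradient along axis).
dE/dr = −6kp₁/r⁴, so |F| = 6kp₁p₂/r⁴ (attractive for aligned moments).
F = 6(8.99×10⁹)(3.94×10⁻⁹)(4.64×10⁻¹⁰)/(0.477)⁴ = 1.905×10⁻⁶ N.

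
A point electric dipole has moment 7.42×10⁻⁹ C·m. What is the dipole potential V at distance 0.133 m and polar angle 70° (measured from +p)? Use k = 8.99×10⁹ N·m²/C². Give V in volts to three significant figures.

The dipole potential is V = kp cosθ / r².
V = (8.99×10⁹)(7.42×10⁻⁹)·cos70° / (0.133)² = 1290 V.

V ≈ 1290 V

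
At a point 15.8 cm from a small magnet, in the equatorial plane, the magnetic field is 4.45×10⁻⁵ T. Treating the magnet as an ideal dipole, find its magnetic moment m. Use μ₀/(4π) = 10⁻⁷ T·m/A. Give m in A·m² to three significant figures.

m ≈ 1.76 A·m²

In the equatorial plane B = (μ₀/4π)·m/r³, so m = Br³·4π/(μ₀).
m = (4.45×10⁻⁵)·(0.158)³ / (10⁻⁷) = 1.755 A·m².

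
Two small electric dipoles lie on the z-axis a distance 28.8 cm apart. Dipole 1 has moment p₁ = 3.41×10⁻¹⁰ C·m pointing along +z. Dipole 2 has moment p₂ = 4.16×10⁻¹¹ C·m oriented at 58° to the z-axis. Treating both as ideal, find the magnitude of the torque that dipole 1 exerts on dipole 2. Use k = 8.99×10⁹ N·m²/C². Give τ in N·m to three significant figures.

The second dipole sits on the axis of the first, so the field there is axial: E₁ = 2kp₁/r³ along +z.
E₁ = 2(8.99×10⁹)(3.41×10⁻¹⁰)/(0.288)³ = 256.7 N/C.
Torque on the second dipole: τ = p₂ E₁ sinθ.
τ = (4.16×10⁻¹¹)(256.7)·sin58° = 9.055×10⁻⁹ N·m.

τ ≈ 9.05×10⁻⁹ N·m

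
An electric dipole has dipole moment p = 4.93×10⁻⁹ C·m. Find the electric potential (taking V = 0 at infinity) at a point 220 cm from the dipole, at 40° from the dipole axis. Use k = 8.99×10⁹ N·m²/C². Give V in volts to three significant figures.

V ≈ 7.01 V

The dipole potential is V = kp cosθ / r².
V = (8.99×10⁹)(4.93×10⁻⁹)·cos40° / (2.20)² = 7.015 V.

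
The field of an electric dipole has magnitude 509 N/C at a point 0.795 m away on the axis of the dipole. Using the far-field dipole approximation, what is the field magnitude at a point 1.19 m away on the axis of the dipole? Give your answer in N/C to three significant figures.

Dipole fields scale as 1/r³ in the far field; the geometry is the same at both points.
E₂ = E₁ · (r₁/r₂)³ = 509 · (0.795/1.19)³.
(r₁/r₂)³ = (0.6681)³ = 0.2982.
E₂ ≈ 151.8 N/C.

E ≈ 152 N/C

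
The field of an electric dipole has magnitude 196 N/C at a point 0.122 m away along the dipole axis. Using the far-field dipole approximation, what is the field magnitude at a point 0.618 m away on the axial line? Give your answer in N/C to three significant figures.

E ≈ 1.51 N/C

Dipole fields scale as 1/r³ in the far field; the geometry is the same at both points.
E₂ = E₁ · (r₁/r₂)³ = 196 · (0.122/0.618)³.
(r₁/r₂)³ = (0.1974)³ = 0.007693.
E₂ ≈ 1.508 N/C.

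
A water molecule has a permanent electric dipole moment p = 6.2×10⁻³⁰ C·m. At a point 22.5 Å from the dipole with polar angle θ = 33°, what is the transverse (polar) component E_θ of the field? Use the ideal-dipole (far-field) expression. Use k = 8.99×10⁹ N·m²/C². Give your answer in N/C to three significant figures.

E_θ ≈ 2.67×10⁶ N/C

For a dipole, E_θ = (kp sinθ)/r³.
kp/r³ = (8.99×10⁹)(6.20×10⁻³⁰)/(2.25×10⁻⁹)³ = 4.893×10⁶ N/C.
E_θ = 4.893×10⁶·sin33° = 2.665×10⁶ N/C.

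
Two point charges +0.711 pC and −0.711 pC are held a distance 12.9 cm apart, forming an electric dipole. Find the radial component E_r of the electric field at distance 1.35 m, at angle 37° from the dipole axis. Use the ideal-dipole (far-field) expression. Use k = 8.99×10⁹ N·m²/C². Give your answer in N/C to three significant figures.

E_r ≈ 5.35×10⁻⁴ N/C

Dipole moment p = qd = (7.11×10⁻¹³ C)(0.129 m) = 9.172×10⁻¹⁴ C·m.
For a dipole, E_r = (2kp cosθ)/r³.
kp/r³ = (8.99×10⁹)(9.172×10⁻¹⁴)/(1.35)³ = 3.351×10⁻⁴ N/C.
E_r = 2·3.351×10⁻⁴·cos37° = 5.353×10⁻⁴ N/C.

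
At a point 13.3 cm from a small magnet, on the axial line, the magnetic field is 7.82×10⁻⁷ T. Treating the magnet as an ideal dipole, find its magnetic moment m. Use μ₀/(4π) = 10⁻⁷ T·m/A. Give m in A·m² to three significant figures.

m ≈ 0.00920 A·m²

On axis B = (μ₀/4π)·2m/r³, so m = Br³·4π/(μ₀·2).
m = (7.82×10⁻⁷)·(0.133)³ / (2·10⁻⁷) = 0.009199 A·m².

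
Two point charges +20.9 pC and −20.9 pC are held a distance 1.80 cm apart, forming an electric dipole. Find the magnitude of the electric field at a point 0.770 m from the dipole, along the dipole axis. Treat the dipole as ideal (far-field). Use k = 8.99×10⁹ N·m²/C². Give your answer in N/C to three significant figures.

E ≈ 0.0148 N/C

Dipole moment p = qd = (2.09×10⁻¹¹ C)(0.0180 m) = 3.762×10⁻¹³ C·m.
On the dipole axis E = 2kp/r³.
E = 2·(8.99×10⁹)(3.762×10⁻¹³) / (0.770)³ = 0.01482 N/C.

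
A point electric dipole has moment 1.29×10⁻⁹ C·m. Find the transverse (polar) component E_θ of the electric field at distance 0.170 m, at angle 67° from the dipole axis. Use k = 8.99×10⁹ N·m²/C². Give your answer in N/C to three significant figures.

For a dipole, E_θ = (kp sinθ)/r³.
kp/r³ = (8.99×10⁹)(1.29×10⁻⁹)/(0.170)³ = 2360 N/C.
E_θ = 2360·sin67° = 2173 N/C.

E_θ ≈ 2170 N/C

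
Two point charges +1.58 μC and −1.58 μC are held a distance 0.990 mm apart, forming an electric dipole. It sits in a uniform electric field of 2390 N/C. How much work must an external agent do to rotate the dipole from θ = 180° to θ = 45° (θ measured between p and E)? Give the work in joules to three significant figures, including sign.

Dipole moment p = qd = (1.58×10⁻⁶ C)(9.90×10⁻⁴ m) = 1.564×10⁻⁹ C·m.
W_ext = ΔU = U(θ₂) − U(θ₁) = −pE cosθ₂ − (−pE cosθ₁) = pE(cosθ₁ − cosθ₂).
W = (1.564×10⁻⁹)(2390)·(cos180° − cos45°) = (3.738×10⁻⁶)·(-1.7071) = -6.381×10⁻⁶ J.

W ≈ -6.38×10⁻⁶ J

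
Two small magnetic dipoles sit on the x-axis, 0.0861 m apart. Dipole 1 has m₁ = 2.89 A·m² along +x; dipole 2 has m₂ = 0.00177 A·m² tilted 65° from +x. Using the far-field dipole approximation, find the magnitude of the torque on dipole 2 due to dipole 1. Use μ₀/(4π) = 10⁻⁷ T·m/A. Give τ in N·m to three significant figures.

τ ≈ 1.45×10⁻⁶ N·m

Dipole B is on the axis of dipole A, so B₁ there is axial: B₁ = (μ₀/4π)·2m₁/r³ along +x.
B₁ = 2(10⁻⁷)(2.89)/(0.0861)³ = 9.056×10⁻⁴ T.
τ = m₂ B₁ sinθ.
τ = (0.00177)(9.056×10⁻⁴)·sin65° = 1.453×10⁻⁶ N·m.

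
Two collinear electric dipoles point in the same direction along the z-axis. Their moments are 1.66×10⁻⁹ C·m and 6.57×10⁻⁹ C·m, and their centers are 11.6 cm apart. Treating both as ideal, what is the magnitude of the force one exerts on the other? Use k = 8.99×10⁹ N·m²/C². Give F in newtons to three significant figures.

On-axis field of dipole 1 at distance r: E = 2kp₁/r³. Force on dipole 2 is F = p₂·dE/dr (gradient along axis).
dE/dr = −6kp₁/r⁴, so |F| = 6kp₁p₂/r⁴ (attractive for aligned moments).
F = 6(8.99×10⁹)(1.66×10⁻⁹)(6.57×10⁻⁹)/(0.116)⁴ = 0.003249 N.

F ≈ 0.00325 N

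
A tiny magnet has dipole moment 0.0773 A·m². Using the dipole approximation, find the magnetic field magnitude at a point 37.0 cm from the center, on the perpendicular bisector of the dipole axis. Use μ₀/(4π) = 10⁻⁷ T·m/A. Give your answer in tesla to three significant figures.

B ≈ 1.53×10⁻⁷ T

In the equatorial plane B = (μ₀/4π)·m/r³ (half the axial value).
B = (10⁻⁷)·(0.0773) / (0.370)³ = 1.526×10⁻⁷ T.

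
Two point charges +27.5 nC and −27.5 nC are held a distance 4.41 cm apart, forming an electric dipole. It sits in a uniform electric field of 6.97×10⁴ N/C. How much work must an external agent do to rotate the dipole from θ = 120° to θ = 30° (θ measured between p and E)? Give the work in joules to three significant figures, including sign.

W ≈ -1.15×10⁻⁴ J

Dipole moment p = qd = (2.75×10⁻⁸ C)(0.0441 m) = 1.213×10⁻⁹ C·m.
W_ext = ΔU = U(θ₂) − U(θ₁) = −pE cosθ₂ − (−pE cosθ₁) = pE(cosθ₁ − cosθ₂).
W = (1.213×10⁻⁹)(6.97×10⁴)·(cos120° − cos30°) = (8.455×10⁻⁵)·(-1.3660) = -1.155×10⁻⁴ J.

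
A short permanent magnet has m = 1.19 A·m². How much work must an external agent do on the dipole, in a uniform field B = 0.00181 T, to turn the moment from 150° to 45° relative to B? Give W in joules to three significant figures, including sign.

W ≈ -0.00339 J

W_ext = ΔU = −mB cosθ₂ + mB cosθ₁ = mB(cosθ₁ − cosθ₂).
W = (1.19)(0.00181)·(cos150° − cos45°) = (0.002154)·(-1.5731) = -0.003388 J.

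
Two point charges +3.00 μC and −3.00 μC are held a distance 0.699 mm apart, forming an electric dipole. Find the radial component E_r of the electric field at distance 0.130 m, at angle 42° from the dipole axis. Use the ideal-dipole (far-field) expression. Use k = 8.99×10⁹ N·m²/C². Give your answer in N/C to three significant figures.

Dipole moment p = qd = (3.00×10⁻⁶ C)(6.99×10⁻⁴ m) = 2.097×10⁻⁹ C·m.
For a dipole, E_r = (2kp cosθ)/r³.
kp/r³ = (8.99×10⁹)(2.097×10⁻⁹)/(0.130)³ = 8581 N/C.
E_r = 2·8581·cos42° = 1.275×10⁴ N/C.

E_r ≈ 1.28×10⁴ N/C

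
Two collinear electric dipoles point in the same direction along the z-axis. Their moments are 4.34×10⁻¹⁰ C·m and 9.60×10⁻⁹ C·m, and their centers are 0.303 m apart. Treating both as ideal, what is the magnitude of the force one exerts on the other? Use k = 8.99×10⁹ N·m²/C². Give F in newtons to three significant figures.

F ≈ 2.67×10⁻⁵ N

On-axis field of dipole 1 at distance r: E = 2kp₁/r³. Force on dipole 2 is F = p₂·dE/dr (gradient along axis).
dE/dr = −6kp₁/r⁴, so |F| = 6kp₁p₂/r⁴ (attractive for aligned moments).
F = 6(8.99×10⁹)(4.34×10⁻¹⁰)(9.60×10⁻⁹)/(0.303)⁴ = 2.666×10⁻⁵ N.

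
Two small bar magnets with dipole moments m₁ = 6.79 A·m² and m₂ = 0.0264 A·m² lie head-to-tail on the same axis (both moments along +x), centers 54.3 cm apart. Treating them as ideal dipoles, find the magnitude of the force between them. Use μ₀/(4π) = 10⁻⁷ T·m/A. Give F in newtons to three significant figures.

On-axis B of dipole 1: B = (μ₀/4π)·2m₁/r³. Force on dipole 2: F = m₂·dB/dr.
dB/dr = −(μ₀/4π)·6m₁/r⁴, so |F| = (μ₀/4π)·6m₁m₂/r⁴.
F = 6(10⁻⁷)(6.79)(0.0264)/(0.543)⁴ = 1.237×10⁻⁶ N.

F ≈ 1.24×10⁻⁶ N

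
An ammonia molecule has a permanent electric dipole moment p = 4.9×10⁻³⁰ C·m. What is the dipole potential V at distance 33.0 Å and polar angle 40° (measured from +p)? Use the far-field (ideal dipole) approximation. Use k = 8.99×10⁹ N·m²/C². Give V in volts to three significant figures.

V ≈ 0.00310 V

The dipole potential is V = kp cosθ / r².
V = (8.99×10⁹)(4.90×10⁻³⁰)·cos40° / (3.30×10⁻⁹)² = 0.003099 V.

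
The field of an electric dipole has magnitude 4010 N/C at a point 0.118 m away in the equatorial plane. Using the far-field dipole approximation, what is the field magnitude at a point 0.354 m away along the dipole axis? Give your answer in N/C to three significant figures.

E ≈ 297 N/C

Dipole fields scale as 1/r³ in the far field.
The axial field is twice the equatorial field at the same r, so the geometry factor is 2/1.
E₂ = E₁ · (2/1) · (r₁/r₂)³ = 4010 · 2 · (0.118/0.354)³.
(r₁/r₂)³ = (0.3333)³ = 0.03704.
E₂ ≈ 297.0 N/C.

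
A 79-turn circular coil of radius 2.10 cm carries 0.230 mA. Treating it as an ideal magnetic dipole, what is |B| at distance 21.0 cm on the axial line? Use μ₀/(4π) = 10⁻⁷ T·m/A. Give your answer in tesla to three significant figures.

B ≈ 5.44×10⁻¹⁰ T

m = NIA = NIπa² = 79·(2.30×10⁻⁴)·π·(0.0210)² = 2.517×10⁻⁵ A·m².
On axis B = (μ₀/4π)·2m/r³.
B = 2·(10⁻⁷)·(2.517×10⁻⁵) / (0.210)³ = 5.436×10⁻¹⁰ T.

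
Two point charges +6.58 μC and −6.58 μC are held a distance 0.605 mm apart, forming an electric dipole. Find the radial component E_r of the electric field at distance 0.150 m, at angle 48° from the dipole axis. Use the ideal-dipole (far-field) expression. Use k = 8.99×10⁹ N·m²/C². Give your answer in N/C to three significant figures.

Dipole moment p = qd = (6.58×10⁻⁶ C)(6.05×10⁻⁴ m) = 3.981×10⁻⁹ C·m.
For a dipole, E_r = (2kp cosθ)/r³.
kp/r³ = (8.99×10⁹)(3.981×10⁻⁹)/(0.150)³ = 1.060×10⁴ N/C.
E_r = 2·1.060×10⁴·cos48° = 1.419×10⁴ N/C.

E_r ≈ 1.42×10⁴ N/C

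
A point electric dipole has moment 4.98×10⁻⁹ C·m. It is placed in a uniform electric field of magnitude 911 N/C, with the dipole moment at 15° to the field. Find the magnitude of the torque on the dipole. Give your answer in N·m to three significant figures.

Torque on an electric dipole: τ = pE sinθ.
τ = (4.98×10⁻⁹)(911)·sin15° = 1.174×10⁻⁶ N·m.

τ ≈ 1.17×10⁻⁶ N·m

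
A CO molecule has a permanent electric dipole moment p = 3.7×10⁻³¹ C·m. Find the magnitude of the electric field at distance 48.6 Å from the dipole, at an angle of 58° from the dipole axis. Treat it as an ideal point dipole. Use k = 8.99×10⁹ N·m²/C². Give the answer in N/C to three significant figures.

At angle θ the dipole field magnitude is E = (kp/r³)·√(1 + 3cos²θ).
kp/r³ = (8.99×10⁹)(3.70×10⁻³¹) / (4.86×10⁻⁹)³ = 2.898×10⁴ N/C.
√(1 + 3cos²58°) = √(1 + 3·0.2808) = √1.8424 ≈ 1.3574.
E ≈ 2.898×10⁴ × 1.357 = 3.933×10⁴ N/C.

E ≈ 3.93×10⁴ N/C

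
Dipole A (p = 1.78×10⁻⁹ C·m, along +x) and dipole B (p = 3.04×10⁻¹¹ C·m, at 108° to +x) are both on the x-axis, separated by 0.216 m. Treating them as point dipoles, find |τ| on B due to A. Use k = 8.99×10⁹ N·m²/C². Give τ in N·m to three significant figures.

The second dipole sits on the axis of the first, so the field there is axial: E₁ = 2kp₁/r³ along +x.
E₁ = 2(8.99×10⁹)(1.78×10⁻⁹)/(0.216)³ = 3176 N/C.
Torque on the second dipole: τ = p₂ E₁ sinθ.
τ = (3.04×10⁻¹¹)(3176)·sin108° = 9.182×10⁻⁸ N·m.

τ ≈ 9.18×10⁻⁸ N·m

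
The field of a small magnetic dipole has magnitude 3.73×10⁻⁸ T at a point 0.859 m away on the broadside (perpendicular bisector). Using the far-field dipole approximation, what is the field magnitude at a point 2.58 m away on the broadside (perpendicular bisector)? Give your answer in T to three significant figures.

Dipole fields scale as 1/r³ in the far field; the geometry is the same at both points.
B₂ = B₁ · (r₁/r₂)³ = 3.73×10⁻⁸ · (0.859/2.58)³.
(r₁/r₂)³ = (0.3329)³ = 0.03691.
B₂ ≈ 1.377×10⁻⁹ T.

B ≈ 1.38×10⁻⁹ T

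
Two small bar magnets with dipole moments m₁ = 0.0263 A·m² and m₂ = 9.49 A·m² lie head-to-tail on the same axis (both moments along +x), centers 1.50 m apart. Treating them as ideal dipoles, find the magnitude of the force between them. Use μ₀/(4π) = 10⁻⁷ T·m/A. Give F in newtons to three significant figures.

F ≈ 2.96×10⁻⁸ N

On-axis B of dipole 1: B = (μ₀/4π)·2m₁/r³. Force on dipole 2: F = m₂·dB/dr.
dB/dr = −(μ₀/4π)·6m₁/r⁴, so |F| = (μ₀/4π)·6m₁m₂/r⁴.
F = 6(10⁻⁷)(0.0263)(9.49)/(1.50)⁴ = 2.958×10⁻⁸ N.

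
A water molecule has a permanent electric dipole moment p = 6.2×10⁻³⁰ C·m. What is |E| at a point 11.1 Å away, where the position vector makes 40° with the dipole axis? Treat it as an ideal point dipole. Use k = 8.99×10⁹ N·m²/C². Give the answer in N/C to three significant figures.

E ≈ 6.77×10⁷ N/C

At angle θ the dipole field magnitude is E = (kp/r³)·√(1 + 3cos²θ).
kp/r³ = (8.99×10⁹)(6.20×10⁻³⁰) / (1.11×10⁻⁹)³ = 4.076×10⁷ N/C.
√(1 + 3cos²40°) = √(1 + 3·0.5868) = √2.7605 ≈ 1.6615.
E ≈ 4.076×10⁷ × 1.661 = 6.771×10⁷ N/C.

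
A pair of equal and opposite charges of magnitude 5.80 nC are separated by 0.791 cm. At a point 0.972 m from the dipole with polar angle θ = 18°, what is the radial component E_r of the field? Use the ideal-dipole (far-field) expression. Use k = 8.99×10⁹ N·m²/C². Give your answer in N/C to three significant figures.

Dipole moment p = qd = (5.80×10⁻⁹ C)(0.00791 m) = 4.588×10⁻¹¹ C·m.
For a dipole, E_r = (2kp cosθ)/r³.
kp/r³ = (8.99×10⁹)(4.588×10⁻¹¹)/(0.972)³ = 0.4491 N/C.
E_r = 2·0.4491·cos18° = 0.8543 N/C.

E_r ≈ 0.854 N/C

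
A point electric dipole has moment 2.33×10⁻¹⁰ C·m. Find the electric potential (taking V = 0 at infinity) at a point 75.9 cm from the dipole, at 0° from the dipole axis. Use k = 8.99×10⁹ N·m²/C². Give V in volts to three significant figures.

V ≈ 3.64 V

The dipole potential is V = kp cosθ / r².
V = (8.99×10⁹)(2.33×10⁻¹⁰)·cos0° / (0.759)² = 3.636 V.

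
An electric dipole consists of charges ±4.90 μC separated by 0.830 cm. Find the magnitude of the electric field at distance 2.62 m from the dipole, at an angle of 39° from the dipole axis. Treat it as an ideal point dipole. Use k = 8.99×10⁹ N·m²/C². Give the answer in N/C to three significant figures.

Dipole moment p = qd = (4.90×10⁻⁶ C)(0.00830 m) = 4.067×10⁻⁸ C·m.
At angle θ the dipole field magnitude is E = (kp/r³)·√(1 + 3cos²θ).
kp/r³ = (8.99×10⁹)(4.067×10⁻⁸) / (2.62)³ = 20.33 N/C.
√(1 + 3cos²39°) = √(1 + 3·0.6040) = √2.8119 ≈ 1.6769.
E ≈ 20.33 × 1.677 = 34.09 N/C.

E ≈ 34.1 N/C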